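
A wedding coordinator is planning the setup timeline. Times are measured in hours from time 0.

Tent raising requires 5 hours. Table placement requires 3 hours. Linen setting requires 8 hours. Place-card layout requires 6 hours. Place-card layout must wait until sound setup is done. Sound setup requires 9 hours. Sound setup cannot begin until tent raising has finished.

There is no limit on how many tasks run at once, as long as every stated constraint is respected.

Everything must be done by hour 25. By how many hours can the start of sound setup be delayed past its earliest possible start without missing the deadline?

Tent raising can start immediately at hour 0; it finishes at hour 5.
After tent raising (finishes hour 5), sound setup can start at hour 5 and finishes at hour 14.

Working backward from the deadline:
Place-card layout has no dependents, so it just needs to finish by hour 25. Starting by 25 − 6 = hour 19 achieves that.
Sound setup has to be done before place-card layout (must start by hour 19). That means finishing by hour 19, i.e. starting by 19 − 9 = hour 10.
So sound setup can start as early as hour 5 and as late as hour 10, giving 10 − 5 = 5 hours of slack.

5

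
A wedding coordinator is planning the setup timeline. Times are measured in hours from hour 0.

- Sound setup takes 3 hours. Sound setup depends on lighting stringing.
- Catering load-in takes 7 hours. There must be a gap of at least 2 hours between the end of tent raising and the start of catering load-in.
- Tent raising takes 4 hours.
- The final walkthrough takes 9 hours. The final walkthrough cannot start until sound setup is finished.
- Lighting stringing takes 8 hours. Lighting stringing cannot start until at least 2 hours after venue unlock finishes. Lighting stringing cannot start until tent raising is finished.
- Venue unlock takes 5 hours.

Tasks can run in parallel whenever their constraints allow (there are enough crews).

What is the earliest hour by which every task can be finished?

27

Nothing blocks tent raising, so it runs from hour 0 to hour 4.
Catering load-in waits on tent raising (finishes hour 4, plus 2-hour gap → hour 6), so it starts at hour 6 and finishes at 6 + 7 = hour 13.
Venue unlock can start immediately at hour 0; it finishes at hour 5.
Lighting stringing needs all of venue unlock (finishes hour 5, plus 2-hour gap → hour 7); tent raising (finishes hour 4). That puts its earliest start at hour 7; it finishes at 7 + 8 = hour 15.
Sound setup cannot begin until lighting stringing (finishes hour 15). It runs from hour 15 to 15 + 3 = hour 18.
After sound setup (finishes hour 18), the final walkthrough can start at hour 18 and finishes at hour 27.
All tasks are finished once the last one completes. Finish times: Venue unlock at 5, Tent raising at 4, Lighting stringing at 15, Sound setup at 18, Catering load-in at 13, The final walkthrough at 27. The latest is hour 27.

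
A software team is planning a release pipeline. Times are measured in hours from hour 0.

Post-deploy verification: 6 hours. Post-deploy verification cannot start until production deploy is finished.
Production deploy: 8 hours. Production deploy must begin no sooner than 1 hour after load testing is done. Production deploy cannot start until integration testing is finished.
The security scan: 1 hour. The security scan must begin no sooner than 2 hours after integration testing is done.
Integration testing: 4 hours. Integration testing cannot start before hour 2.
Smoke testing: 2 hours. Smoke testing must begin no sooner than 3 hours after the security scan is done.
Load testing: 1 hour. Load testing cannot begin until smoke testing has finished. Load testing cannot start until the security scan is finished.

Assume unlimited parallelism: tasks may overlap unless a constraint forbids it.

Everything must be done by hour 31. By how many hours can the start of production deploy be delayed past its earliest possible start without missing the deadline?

1

After its own release at hour 2, integration testing can start at hour 2 and finishes at hour 6.
After integration testing (finishes hour 6, plus 2-hour gap → hour 8), the security scan can start at hour 8 and finishes at hour 9.
After the security scan (finishes hour 9, plus 3-hour gap → hour 12), smoke testing can start at hour 12 and finishes at hour 14.
Load testing has to wait for smoke testing (finishes hour 14); the security scan (finishes hour 9). The latest of these is hour 14, so load testing runs hour 14 to 14 + 1 = hour 15.
For production deploy: load testing (finishes hour 15, plus 1-hour gap → hour 16); integration testing (finishes hour 6). Taking the maximum gives a start of hour 16, and it finishes at 16 + 8 = hour 24.

Working backward from the deadline:
Post-deploy verification must finish by hour 31; it takes 6 hours, so it must start by 31 − 6 = hour 25.
Since post-deploy verification (must start by hour 25) depends on it, production deploy must finish by hour 25. Backing off its 8-hour duration gives a latest start of hour 17.
So production deploy can start as early as hour 16 and as late as hour 17, giving 17 − 16 = 1 hour of slack.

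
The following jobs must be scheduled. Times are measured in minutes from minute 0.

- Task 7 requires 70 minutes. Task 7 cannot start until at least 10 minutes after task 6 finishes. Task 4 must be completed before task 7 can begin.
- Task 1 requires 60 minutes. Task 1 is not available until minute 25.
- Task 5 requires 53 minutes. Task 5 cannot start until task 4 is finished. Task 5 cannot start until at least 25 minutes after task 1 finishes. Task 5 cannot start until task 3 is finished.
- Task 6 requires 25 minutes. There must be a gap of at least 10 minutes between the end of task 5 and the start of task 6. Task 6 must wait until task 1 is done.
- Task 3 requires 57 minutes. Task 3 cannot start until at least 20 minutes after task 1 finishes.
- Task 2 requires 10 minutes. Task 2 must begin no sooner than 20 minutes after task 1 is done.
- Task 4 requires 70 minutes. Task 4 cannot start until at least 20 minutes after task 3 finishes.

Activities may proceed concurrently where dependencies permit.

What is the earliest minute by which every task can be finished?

Task 1 waits on its own release at minute 25, so it starts at minute 25 and finishes at 25 + 60 = minute 85.
Task 3 cannot begin until task 1 (finishes minute 85, plus 20-minute gap → minute 105). It runs from minute 105 to 105 + 57 = minute 162.
After task 3 (finishes minute 162, plus 20-minute gap → minute 182), task 4 can start at minute 182 and finishes at minute 252.
Task 5 needs all of task 4 (finishes minute 252); task 1 (finishes minute 85, plus 25-minute gap → minute 110); task 3 (finishes minute 162). That puts its earliest start at minute 252; it finishes at 252 + 53 = minute 305.
For task 6: task 5 (finishes minute 305, plus 10-minute gap → minute 315); task 1 (finishes minute 85). Taking the maximum gives a start of minute 315, and it finishes at 315 + 25 = minute 340.
Task 7 has to wait for task 6 (finishes minute 340, plus 10-minute gap → minute 350); task 4 (finishes minute 252). The latest of these is minute 350, so task 7 runs minute 350 to 350 + 70 = minute 420.
Task 2 cannot begin until task 1 (finishes minute 85, plus 20-minute gap → minute 105). It runs from minute 105 to 105 + 10 = minute 115.
All tasks are finished once the last one completes. Finish times: Task 1 at 85, Task 2 at 115, Task 3 at 162, Task 4 at 252, Task 5 at 305, Task 6 at 340, Task 7 at 420. The latest is minute 420.

420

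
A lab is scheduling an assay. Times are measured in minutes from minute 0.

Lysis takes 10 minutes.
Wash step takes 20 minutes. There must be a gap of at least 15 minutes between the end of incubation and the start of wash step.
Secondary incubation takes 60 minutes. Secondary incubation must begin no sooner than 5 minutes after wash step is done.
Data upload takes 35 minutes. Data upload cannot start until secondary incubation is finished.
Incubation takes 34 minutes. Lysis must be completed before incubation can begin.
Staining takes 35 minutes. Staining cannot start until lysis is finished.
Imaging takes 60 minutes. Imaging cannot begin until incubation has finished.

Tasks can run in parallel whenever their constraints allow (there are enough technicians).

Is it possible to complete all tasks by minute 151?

Lysis can start immediately at minute 0; it finishes at minute 10.
After lysis (finishes minute 10), staining can start at minute 10 and finishes at minute 45.
Incubation cannot begin until lysis (finishes minute 10). It runs from minute 10 to 10 + 34 = minute 44.
After incubation (finishes minute 44), imaging can start at minute 44 and finishes at minute 104.
Wash step waits on incubation (finishes minute 44, plus 15-minute gap → minute 59), so it starts at minute 59 and finishes at 59 + 20 = minute 79.
Secondary incubation waits on wash step (finishes minute 79, plus 5-minute gap → minute 84), so it starts at minute 84 and finishes at 84 + 60 = minute 144.
Data upload cannot begin until secondary incubation (finishes minute 144). It runs from minute 144 to 144 + 35 = minute 179.
The earliest everything can be done is minute 179, which is after the deadline of 151, so it is not possible.

No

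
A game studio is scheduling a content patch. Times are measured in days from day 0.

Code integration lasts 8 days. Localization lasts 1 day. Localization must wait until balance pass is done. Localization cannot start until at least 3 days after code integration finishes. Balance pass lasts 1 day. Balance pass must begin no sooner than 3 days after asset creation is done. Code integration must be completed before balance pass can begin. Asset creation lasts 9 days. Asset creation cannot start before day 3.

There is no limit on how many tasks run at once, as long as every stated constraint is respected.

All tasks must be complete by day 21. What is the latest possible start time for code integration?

Nothing follows localization; the deadline of day 21 is its only limit. It must start by 21 − 1 = day 20.
Balance pass feeds into localization (must start by day 20); so balance pass must finish by day 20 and therefore start by day 19.
Code integration has several dependents: balance pass (must start by day 19); localization (must start by day 20, minus 3-day gap → day 17). The earliest of those limits is day 17, so code integration must start by 17 − 8 = day 9.

9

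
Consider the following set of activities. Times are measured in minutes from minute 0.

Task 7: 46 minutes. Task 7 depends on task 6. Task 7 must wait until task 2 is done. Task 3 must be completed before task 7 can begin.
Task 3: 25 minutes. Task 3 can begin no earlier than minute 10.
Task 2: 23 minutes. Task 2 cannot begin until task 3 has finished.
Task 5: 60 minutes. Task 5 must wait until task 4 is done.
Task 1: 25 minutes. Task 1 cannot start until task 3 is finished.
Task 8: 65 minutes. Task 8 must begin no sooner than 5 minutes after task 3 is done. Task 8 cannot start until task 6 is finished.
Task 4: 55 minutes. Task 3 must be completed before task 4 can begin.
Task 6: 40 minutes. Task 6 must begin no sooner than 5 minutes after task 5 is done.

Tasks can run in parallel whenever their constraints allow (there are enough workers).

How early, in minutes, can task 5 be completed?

150

Task 3 waits on its own release at minute 10, so it starts at minute 10 and finishes at 10 + 25 = minute 35.
After task 3 (finishes minute 35), task 4 can start at minute 35 and finishes at minute 90.
Task 5 waits on task 4 (finishes minute 90), so it starts at minute 90 and finishes at 90 + 60 = minute 150.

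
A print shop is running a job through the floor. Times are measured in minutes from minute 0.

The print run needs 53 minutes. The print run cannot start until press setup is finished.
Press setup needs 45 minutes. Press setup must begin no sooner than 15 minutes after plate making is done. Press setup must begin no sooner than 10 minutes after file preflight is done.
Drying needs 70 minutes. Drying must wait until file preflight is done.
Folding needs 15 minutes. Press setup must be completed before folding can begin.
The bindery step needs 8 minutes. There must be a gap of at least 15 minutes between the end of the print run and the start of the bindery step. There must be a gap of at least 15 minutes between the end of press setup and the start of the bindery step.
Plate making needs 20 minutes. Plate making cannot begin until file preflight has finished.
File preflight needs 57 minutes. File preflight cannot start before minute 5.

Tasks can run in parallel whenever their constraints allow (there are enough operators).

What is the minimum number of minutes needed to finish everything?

After its own release at minute 5, file preflight can start at minute 5 and finishes at minute 62.
Drying waits on file preflight (finishes minute 62), so it starts at minute 62 and finishes at 62 + 70 = minute 132.
Plate making cannot begin until file preflight (finishes minute 62). It runs from minute 62 to 62 + 20 = minute 82.
Press setup needs all of plate making (finishes minute 82, plus 15-minute gap → minute 97); file preflight (finishes minute 62, plus 10-minute gap → minute 72). That puts its earliest start at minute 97; it finishes at 97 + 45 = minute 142.
After press setup (finishes minute 142), folding can start at minute 142 and finishes at minute 157.
The print run cannot begin until press setup (finishes minute 142). It runs from minute 142 to 142 + 53 = minute 195.
The bindery step has to wait for the print run (finishes minute 195, plus 15-minute gap → minute 210); press setup (finishes minute 142, plus 15-minute gap → minute 157). The latest of these is minute 210, so the bindery step runs minute 210 to 210 + 8 = minute 218.
All tasks are finished once the last one completes. Finish times: File preflight at 62, Plate making at 82, Press setup at 142, The print run at 195, Drying at 132, Folding at 157, The bindery step at 218. The latest is minute 218.

218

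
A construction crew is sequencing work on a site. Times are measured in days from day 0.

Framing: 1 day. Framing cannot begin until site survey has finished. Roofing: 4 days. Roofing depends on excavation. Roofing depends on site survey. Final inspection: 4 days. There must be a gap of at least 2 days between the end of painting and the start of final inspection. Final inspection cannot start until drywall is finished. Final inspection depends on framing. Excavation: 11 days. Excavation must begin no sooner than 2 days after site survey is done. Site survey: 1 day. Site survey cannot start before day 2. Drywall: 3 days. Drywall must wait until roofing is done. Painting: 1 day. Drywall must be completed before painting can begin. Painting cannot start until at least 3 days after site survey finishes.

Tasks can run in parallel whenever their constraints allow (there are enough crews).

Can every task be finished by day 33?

Yes

Site survey cannot begin until its own release at day 2. It runs from day 2 to 2 + 1 = day 3.
Framing waits on site survey (finishes day 3), so it starts at day 3 and finishes at 3 + 1 = day 4.
Excavation cannot begin until site survey (finishes day 3, plus 2-day gap → day 5). It runs from day 5 to 5 + 11 = day 16.
For roofing: excavation (finishes day 16); site survey (finishes day 3). Taking the maximum gives a start of day 16, and it finishes at 16 + 4 = day 20.
Drywall waits on roofing (finishes day 20), so it starts at day 20 and finishes at 20 + 3 = day 23.
Painting has to wait for drywall (finishes day 23); site survey (finishes day 3, plus 3-day gap → day 6). The latest of these is day 23, so painting runs day 23 to 23 + 1 = day 24.
Final inspection has to wait for painting (finishes day 24, plus 2-day gap → day 26); drywall (finishes day 23); framing (finishes day 4). The latest of these is day 26, so final inspection runs day 26 to 26 + 4 = day 30.
Every task is finished by day 30, which is no later than the deadline of 33, so the schedule is feasible.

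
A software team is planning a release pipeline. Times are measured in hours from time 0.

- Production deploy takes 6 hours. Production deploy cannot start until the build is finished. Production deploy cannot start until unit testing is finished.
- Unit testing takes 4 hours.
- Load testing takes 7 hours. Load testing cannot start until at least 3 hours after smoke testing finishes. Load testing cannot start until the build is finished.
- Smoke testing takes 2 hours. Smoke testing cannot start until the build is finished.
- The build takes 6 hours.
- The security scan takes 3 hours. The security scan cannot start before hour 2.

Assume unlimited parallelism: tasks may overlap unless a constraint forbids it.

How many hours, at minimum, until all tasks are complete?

18

The security scan cannot begin until its own release at hour 2. It runs from hour 2 to 2 + 3 = hour 5.
Nothing blocks unit testing, so it runs from hour 0 to hour 4.
The build can start immediately at hour 0; it finishes at hour 6.
Production deploy cannot start until the build (finishes hour 6); unit testing (finishes hour 4). The controlling bound is hour 6, so production deploy finishes at 6 + 6 = hour 12.
Smoke testing cannot begin until the build (finishes hour 6). It runs from hour 6 to 6 + 2 = hour 8.
Load testing cannot start until smoke testing (finishes hour 8, plus 3-hour gap → hour 11); the build (finishes hour 6). The controlling bound is hour 11, so load testing finishes at 11 + 7 = hour 18.
All tasks are finished once the last one completes. Finish times: The build at 6, Unit testing at 4, The security scan at 5, Smoke testing at 8, Load testing at 18, Production deploy at 12. The latest is hour 18.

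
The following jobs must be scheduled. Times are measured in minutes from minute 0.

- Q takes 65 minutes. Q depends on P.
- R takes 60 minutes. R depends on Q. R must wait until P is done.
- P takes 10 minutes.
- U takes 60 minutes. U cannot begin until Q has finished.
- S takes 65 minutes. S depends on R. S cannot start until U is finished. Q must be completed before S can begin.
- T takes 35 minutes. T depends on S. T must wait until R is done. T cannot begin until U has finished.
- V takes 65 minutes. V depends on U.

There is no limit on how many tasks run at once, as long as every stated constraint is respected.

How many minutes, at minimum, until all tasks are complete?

235

Nothing blocks P, so it runs from minute 0 to minute 10.
Q cannot begin until P (finishes minute 10). It runs from minute 10 to 10 + 65 = minute 75.
After Q (finishes minute 75), U can start at minute 75 and finishes at minute 135.
After U (finishes minute 135), V can start at minute 135 and finishes at minute 200.
For R: Q (finishes minute 75); P (finishes minute 10). Taking the maximum gives a start of minute 75, and it finishes at 75 + 60 = minute 135.
S needs all of R (finishes minute 135); U (finishes minute 135); Q (finishes minute 75). That puts its earliest start at minute 135; it finishes at 135 + 65 = minute 200.
T has to wait for S (finishes minute 200); R (finishes minute 135); U (finishes minute 135). The latest of these is minute 200, so T runs minute 200 to 200 + 35 = minute 235.
All tasks are finished once the last one completes. Finish times: P at 10, Q at 75, R at 135, S at 200, T at 235, U at 135, V at 200. The latest is minute 235.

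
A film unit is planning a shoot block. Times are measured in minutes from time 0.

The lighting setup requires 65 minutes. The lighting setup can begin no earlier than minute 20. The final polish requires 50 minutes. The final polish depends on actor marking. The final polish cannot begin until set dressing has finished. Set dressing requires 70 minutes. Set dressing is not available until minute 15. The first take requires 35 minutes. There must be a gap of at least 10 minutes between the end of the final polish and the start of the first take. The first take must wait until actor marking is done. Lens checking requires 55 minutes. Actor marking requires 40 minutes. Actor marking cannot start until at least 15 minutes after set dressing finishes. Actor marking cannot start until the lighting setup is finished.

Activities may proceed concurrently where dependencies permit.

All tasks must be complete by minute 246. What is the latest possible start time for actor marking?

111

To finish by minute 246, the first take (duration 35) must start no later than minute 211.
The final polish feeds into the first take (must start by minute 211, minus 10-minute gap → minute 201); so the final polish must finish by minute 201 and therefore start by minute 151.
For actor marking: the final polish (must start by minute 151); the first take (must start by minute 211). The most restrictive is minute 151; with a 40-minute duration, actor marking must start by minute 111.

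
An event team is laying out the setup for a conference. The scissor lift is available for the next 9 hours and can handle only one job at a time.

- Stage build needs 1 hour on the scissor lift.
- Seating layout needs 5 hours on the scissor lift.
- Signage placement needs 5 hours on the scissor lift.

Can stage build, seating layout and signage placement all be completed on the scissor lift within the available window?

No

Running back to back, the jobs need 1 + 5 + 5 = 11 hours on the scissor lift.
Since 11 > 9, they cannot all fit.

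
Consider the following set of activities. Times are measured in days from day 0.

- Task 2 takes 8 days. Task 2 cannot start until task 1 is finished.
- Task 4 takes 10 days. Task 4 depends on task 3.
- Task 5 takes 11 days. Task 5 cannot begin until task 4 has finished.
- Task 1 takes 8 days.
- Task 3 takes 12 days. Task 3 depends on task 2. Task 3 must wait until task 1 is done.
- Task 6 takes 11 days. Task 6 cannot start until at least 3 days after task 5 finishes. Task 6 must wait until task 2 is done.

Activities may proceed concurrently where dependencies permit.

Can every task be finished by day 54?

No

Task 1 has no prerequisites, so it starts at day 0 and finishes at day 8.
After task 1 (finishes day 8), task 2 can start at day 8 and finishes at day 16.
Task 3 has to wait for task 2 (finishes day 16); task 1 (finishes day 8). The latest of these is day 16, so task 3 runs day 16 to 16 + 12 = day 28.
Task 4 waits on task 3 (finishes day 28), so it starts at day 28 and finishes at 28 + 10 = day 38.
Task 5 cannot begin until task 4 (finishes day 38). It runs from day 38 to 38 + 11 = day 49.
Task 6 cannot start until task 5 (finishes day 49, plus 3-day gap → day 52); task 2 (finishes day 16). The controlling bound is day 52, so task 6 finishes at 52 + 11 = day 63.
The earliest everything can be done is day 63, which is after the deadline of 54, so it is not possible.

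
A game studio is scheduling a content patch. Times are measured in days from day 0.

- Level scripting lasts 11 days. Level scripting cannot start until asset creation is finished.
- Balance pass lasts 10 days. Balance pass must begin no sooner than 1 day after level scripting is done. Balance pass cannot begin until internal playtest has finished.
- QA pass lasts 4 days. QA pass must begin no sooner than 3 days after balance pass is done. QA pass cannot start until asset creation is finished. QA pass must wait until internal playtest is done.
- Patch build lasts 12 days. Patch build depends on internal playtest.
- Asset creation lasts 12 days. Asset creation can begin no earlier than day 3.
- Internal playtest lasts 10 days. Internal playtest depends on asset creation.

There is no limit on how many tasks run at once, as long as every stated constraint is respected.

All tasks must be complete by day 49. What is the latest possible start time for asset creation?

Nothing follows QA pass; the deadline of day 49 is its only limit. It must start by 49 − 4 = day 45.
Since QA pass (must start by day 45, minus 3-day gap → day 42) depends on it, balance pass must finish by day 42. Backing off its 10-day duration gives a latest start of day 32.
Level scripting feeds into balance pass (must start by day 32, minus 1-day gap → day 31); so level scripting must finish by day 31 and therefore start by day 20.
Nothing follows patch build; the deadline of day 49 is its only limit. It must start by 49 − 12 = day 37.
Internal playtest has several dependents: balance pass (must start by day 32); QA pass (must start by day 45); patch build (must start by day 37). The earliest of those limits is day 32, so internal playtest must start by 32 − 10 = day 22.
Asset creation must finish in time for level scripting (must start by day 20); internal playtest (must start by day 22); QA pass (must start by day 45). The tightest is day 20, so asset creation must start by 20 − 12 = day 8.

8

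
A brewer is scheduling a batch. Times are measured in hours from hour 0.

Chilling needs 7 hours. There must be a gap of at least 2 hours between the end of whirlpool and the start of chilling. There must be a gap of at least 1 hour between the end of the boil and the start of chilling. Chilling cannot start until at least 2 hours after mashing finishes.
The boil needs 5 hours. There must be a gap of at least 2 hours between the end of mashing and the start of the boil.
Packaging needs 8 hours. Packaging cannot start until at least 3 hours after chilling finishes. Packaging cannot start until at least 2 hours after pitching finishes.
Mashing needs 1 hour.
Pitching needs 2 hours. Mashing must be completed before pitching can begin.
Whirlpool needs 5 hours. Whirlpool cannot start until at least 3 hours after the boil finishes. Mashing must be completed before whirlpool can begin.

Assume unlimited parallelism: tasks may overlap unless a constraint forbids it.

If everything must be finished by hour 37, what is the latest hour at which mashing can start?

1

To finish by hour 37, packaging (duration 8) must start no later than hour 29.
Chilling must finish before packaging (must start by hour 29, minus 3-hour gap → hour 26). With a 7-hour duration, chilling must start by 26 − 7 = hour 19.
Since chilling (must start by hour 19, minus 2-hour gap → hour 17) depends on it, whirlpool must finish by hour 17. Backing off its 5-hour duration gives a latest start of hour 12.
The boil has several dependents: whirlpool (must start by hour 12, minus 3-hour gap → hour 9); chilling (must start by hour 19, minus 1-hour gap → hour 18). The earliest of those limits is hour 9, so the boil must start by 9 − 5 = hour 4.
Since packaging (must start by hour 29, minus 2-hour gap → hour 27) depends on it, pitching must finish by hour 27. Backing off its 2-hour duration gives a latest start of hour 25.
For mashing: the boil (must start by hour 4, minus 2-hour gap → hour 2); whirlpool (must start by hour 12); chilling (must start by hour 19, minus 2-hour gap → hour 17); pitching (must start by hour 25). The most restrictive is hour 2; with a 1-hour duration, mashing must start by hour 1.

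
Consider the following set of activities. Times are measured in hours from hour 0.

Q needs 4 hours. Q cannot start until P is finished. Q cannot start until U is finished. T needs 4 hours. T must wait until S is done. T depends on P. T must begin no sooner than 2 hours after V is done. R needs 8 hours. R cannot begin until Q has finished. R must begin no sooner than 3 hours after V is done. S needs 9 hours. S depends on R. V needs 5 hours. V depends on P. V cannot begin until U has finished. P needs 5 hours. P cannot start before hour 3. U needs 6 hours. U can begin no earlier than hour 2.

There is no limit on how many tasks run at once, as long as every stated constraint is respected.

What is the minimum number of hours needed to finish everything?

U waits on its own release at hour 2, so it starts at hour 2 and finishes at 2 + 6 = hour 8.
After its own release at hour 3, P can start at hour 3 and finishes at hour 8.
V cannot start until P (finishes hour 8); U (finishes hour 8). The controlling bound is hour 8, so V finishes at 8 + 5 = hour 13.
Q has to wait for P (finishes hour 8); U (finishes hour 8). The latest of these is hour 8, so Q runs hour 8 to 8 + 4 = hour 12.
R needs all of Q (finishes hour 12); V (finishes hour 13, plus 3-hour gap → hour 16). That puts its earliest start at hour 16; it finishes at 16 + 8 = hour 24.
S waits on R (finishes hour 24), so it starts at hour 24 and finishes at 24 + 9 = hour 33.
T has to wait for S (finishes hour 33); P (finishes hour 8); V (finishes hour 13, plus 2-hour gap → hour 15). The latest of these is hour 33, so T runs hour 33 to 33 + 4 = hour 37.
All tasks are finished once the last one completes. Finish times: P at 8, Q at 12, R at 24, S at 33, T at 37, U at 8, V at 13. The latest is hour 37.

37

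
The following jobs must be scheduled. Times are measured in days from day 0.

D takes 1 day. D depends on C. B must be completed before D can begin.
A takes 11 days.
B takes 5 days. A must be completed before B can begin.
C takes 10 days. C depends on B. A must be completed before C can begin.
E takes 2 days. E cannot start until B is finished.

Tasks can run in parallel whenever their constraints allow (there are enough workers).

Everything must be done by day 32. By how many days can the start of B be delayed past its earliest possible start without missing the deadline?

5

Nothing blocks A, so it runs from day 0 to day 11.
B cannot begin until A (finishes day 11). It runs from day 11 to 11 + 5 = day 16.

Working backward from the deadline:
D has no dependents, so it just needs to finish by day 32. Starting by 32 − 1 = day 31 achieves that.
C has to be done before D (must start by day 31). That means finishing by day 31, i.e. starting by 31 − 10 = day 21.
To finish by day 32, E (duration 2) must start no later than day 30.
For B: C (must start by day 21); D (must start by day 31); E (must start by day 30). The most restrictive is day 21; with a 5-day duration, B must start by day 16.
So B can start as early as day 11 and as late as day 16, giving 16 − 11 = 5 days of slack.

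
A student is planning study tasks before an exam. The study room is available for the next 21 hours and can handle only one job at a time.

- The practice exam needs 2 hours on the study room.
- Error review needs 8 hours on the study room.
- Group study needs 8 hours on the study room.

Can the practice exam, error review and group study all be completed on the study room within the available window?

Yes

Running back to back, the jobs need 2 + 8 + 8 = 18 hours on the study room.
Since 18 ≤ 21, they fit within the window.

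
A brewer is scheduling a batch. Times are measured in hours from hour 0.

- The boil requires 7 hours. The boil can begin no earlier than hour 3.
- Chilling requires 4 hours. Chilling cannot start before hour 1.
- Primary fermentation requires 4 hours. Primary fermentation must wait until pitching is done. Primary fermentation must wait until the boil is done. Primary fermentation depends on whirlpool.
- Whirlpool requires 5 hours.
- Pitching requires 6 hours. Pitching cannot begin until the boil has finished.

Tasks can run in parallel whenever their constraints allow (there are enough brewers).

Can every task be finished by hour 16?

No

After its own release at hour 1, chilling can start at hour 1 and finishes at hour 5.
Whirlpool has no prerequisites, so it starts at hour 0 and finishes at hour 5.
The boil cannot begin until its own release at hour 3. It runs from hour 3 to 3 + 7 = hour 10.
Pitching cannot begin until the boil (finishes hour 10). It runs from hour 10 to 10 + 6 = hour 16.
Primary fermentation needs all of pitching (finishes hour 16); the boil (finishes hour 10); whirlpool (finishes hour 5). That puts its earliest start at hour 16; it finishes at 16 + 4 = hour 20.
The earliest everything can be done is hour 20, which is after the deadline of 16, so it is not possible.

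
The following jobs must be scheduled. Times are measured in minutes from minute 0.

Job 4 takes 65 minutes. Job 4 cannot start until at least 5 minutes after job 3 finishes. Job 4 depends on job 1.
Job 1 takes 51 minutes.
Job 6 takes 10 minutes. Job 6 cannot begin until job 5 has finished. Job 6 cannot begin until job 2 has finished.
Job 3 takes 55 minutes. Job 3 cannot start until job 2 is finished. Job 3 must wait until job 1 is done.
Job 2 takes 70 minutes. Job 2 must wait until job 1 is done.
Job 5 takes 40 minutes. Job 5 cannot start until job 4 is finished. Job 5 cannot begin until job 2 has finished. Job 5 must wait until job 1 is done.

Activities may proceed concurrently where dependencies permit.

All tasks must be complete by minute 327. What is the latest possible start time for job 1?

To finish by minute 327, job 6 (duration 10) must start no later than minute 317.
Job 5 feeds into job 6 (must start by minute 317); so job 5 must finish by minute 317 and therefore start by minute 277.
Job 4 must finish before job 5 (must start by minute 277). With a 65-minute duration, job 4 must start by 277 − 65 = minute 212.
Since job 4 (must start by minute 212, minus 5-minute gap → minute 207) depends on it, job 3 must finish by minute 207. Backing off its 55-minute duration gives a latest start of minute 152.
Job 2 has several dependents: job 3 (must start by minute 152); job 5 (must start by minute 277); job 6 (must start by minute 317). The earliest of those limits is minute 152, so job 2 must start by 152 − 70 = minute 82.
Job 1 has several dependents: job 2 (must start by minute 82); job 3 (must start by minute 152); job 4 (must start by minute 212); job 5 (must start by minute 277). The earliest of those limits is minute 82, so job 1 must start by 82 − 51 = minute 31.

31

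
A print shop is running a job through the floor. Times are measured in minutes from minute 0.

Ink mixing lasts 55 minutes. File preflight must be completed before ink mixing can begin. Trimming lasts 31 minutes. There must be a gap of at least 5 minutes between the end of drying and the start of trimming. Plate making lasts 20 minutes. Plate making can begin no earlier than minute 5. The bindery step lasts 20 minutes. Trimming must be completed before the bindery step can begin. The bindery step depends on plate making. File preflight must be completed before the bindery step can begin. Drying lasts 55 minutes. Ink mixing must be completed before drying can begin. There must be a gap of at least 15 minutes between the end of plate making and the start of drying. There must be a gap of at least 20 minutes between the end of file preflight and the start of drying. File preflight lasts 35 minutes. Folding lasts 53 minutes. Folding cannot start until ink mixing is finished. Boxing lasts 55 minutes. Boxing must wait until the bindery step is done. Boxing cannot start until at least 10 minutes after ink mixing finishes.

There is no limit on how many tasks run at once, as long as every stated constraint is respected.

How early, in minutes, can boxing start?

Plate making waits on its own release at minute 5, so it starts at minute 5 and finishes at 5 + 20 = minute 25.
File preflight has no prerequisites, so it starts at minute 0 and finishes at minute 35.
After file preflight (finishes minute 35), ink mixing can start at minute 35 and finishes at minute 90.
Drying needs all of ink mixing (finishes minute 90); plate making (finishes minute 25, plus 15-minute gap → minute 40); file preflight (finishes minute 35, plus 20-minute gap → minute 55). That puts its earliest start at minute 90; it finishes at 90 + 55 = minute 145.
Trimming cannot begin until drying (finishes minute 145, plus 5-minute gap → minute 150). It runs from minute 150 to 150 + 31 = minute 181.
The bindery step needs all of trimming (finishes minute 181); plate making (finishes minute 25); file preflight (finishes minute 35). That puts its earliest start at minute 181; it finishes at 181 + 20 = minute 201.
Boxing waits on the bindery step (finishes minute 201); ink mixing (finishes minute 90, plus 10-minute gap → minute 100). The latest of these is minute 201, which is the earliest boxing can start.

201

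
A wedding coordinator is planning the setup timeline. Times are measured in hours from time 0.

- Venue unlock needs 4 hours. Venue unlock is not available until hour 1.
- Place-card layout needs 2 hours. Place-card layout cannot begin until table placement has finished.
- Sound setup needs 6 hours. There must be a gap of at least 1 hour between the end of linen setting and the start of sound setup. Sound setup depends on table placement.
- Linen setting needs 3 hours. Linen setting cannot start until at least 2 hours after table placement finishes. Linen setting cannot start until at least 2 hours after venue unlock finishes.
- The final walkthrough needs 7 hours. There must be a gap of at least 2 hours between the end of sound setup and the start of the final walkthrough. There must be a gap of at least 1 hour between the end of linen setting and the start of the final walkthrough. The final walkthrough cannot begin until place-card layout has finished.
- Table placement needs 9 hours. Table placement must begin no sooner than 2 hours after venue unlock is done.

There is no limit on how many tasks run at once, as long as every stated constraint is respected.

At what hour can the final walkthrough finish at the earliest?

37

Venue unlock cannot begin until its own release at hour 1. It runs from hour 1 to 1 + 4 = hour 5.
Table placement waits on venue unlock (finishes hour 5, plus 2-hour gap → hour 7), so it starts at hour 7 and finishes at 7 + 9 = hour 16.
Place-card layout waits on table placement (finishes hour 16), so it starts at hour 16 and finishes at 16 + 2 = hour 18.
For linen setting: table placement (finishes hour 16, plus 2-hour gap → hour 18); venue unlock (finishes hour 5, plus 2-hour gap → hour 7). Taking the maximum gives a start of hour 18, and it finishes at 18 + 3 = hour 21.
For sound setup: linen setting (finishes hour 21, plus 1-hour gap → hour 22); table placement (finishes hour 16). Taking the maximum gives a start of hour 22, and it finishes at 22 + 6 = hour 28.
The final walkthrough needs all of sound setup (finishes hour 28, plus 2-hour gap → hour 30); linen setting (finishes hour 21, plus 1-hour gap → hour 22); place-card layout (finishes hour 18). That puts its earliest start at hour 30; it finishes at 30 + 7 = hour 37.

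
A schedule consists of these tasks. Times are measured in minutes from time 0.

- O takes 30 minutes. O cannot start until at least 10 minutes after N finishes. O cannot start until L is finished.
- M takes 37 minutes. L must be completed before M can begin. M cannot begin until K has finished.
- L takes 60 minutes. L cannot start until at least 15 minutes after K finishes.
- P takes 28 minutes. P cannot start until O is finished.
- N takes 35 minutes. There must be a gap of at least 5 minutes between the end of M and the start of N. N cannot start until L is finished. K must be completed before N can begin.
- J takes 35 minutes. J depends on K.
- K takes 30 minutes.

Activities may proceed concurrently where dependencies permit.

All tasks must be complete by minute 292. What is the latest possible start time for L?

87

P has no dependents, so it just needs to finish by minute 292. Starting by 292 − 28 = minute 264 achieves that.
Since P (must start by minute 264) depends on it, O must finish by minute 264. Backing off its 30-minute duration gives a latest start of minute 234.
N must finish before O (must start by minute 234, minus 10-minute gap → minute 224). With a 35-minute duration, N must start by 224 − 35 = minute 189.
M must finish before N (must start by minute 189, minus 5-minute gap → minute 184). With a 37-minute duration, M must start by 184 − 37 = minute 147.
L must finish in time for M (must start by minute 147); N (must start by minute 189); O (must start by minute 234). The tightest is minute 147, so L must start by 147 − 60 = minute 87.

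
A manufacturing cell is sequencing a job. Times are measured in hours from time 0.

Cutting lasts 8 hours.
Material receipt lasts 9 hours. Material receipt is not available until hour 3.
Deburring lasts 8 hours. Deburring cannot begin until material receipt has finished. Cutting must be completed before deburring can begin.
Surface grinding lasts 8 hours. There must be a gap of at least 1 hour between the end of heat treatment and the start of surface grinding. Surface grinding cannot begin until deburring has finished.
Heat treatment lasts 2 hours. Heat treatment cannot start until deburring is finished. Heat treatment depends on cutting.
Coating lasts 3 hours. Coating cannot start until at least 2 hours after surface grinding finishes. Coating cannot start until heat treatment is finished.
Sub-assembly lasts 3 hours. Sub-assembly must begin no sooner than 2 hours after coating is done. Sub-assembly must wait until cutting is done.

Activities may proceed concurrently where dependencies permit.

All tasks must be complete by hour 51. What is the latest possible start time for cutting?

14

Sub-assembly must finish by hour 51; it takes 3 hours, so it must start by 51 − 3 = hour 48.
Coating must finish before sub-assembly (must start by hour 48, minus 2-hour gap → hour 46). With a 3-hour duration, coating must start by 46 − 3 = hour 43.
Surface grinding feeds into coating (must start by hour 43, minus 2-hour gap → hour 41); so surface grinding must finish by hour 41 and therefore start by hour 33.
Heat treatment has several dependents: surface grinding (must start by hour 33, minus 1-hour gap → hour 32); coating (must start by hour 43). The earliest of those limits is hour 32, so heat treatment must start by 32 − 2 = hour 30.
Deburring must finish in time for heat treatment (must start by hour 30); surface grinding (must start by hour 33). The tightest is hour 30, so deburring must start by 30 − 8 = hour 22.
Cutting has several dependents: deburring (must start by hour 22); heat treatment (must start by hour 30); sub-assembly (must start by hour 48). The earliest of those limits is hour 22, so cutting must start by 22 − 8 = hour 14.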